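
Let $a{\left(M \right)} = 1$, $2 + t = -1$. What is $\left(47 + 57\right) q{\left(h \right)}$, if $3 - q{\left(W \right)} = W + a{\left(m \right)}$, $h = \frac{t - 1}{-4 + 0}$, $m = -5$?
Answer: $104$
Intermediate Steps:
$t = -3$ ($t = -2 - 1 = -3$)
$h = 1$ ($h = \frac{-3 - 1}{-4 + 0} = - \frac{4}{-4} = \left(-4\right) \left(- \frac{1}{4}\right) = 1$)
$q{\left(W \right)} = 2 - W$ ($q{\left(W \right)} = 3 - \left(W + 1\right) = 3 - \left(1 + W\right) = 2 - W$)
$\left(47 + 57\right) q{\left(h \right)} = \left(47 + 57\right) \left(2 - 1\right) = 104 \left(2 - 1\right) = 104 \cdot 1 = 104$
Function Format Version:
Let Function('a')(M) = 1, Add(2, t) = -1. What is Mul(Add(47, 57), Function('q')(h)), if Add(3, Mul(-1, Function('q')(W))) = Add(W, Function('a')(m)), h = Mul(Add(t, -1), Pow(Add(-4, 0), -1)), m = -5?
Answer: 104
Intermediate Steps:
t = -3 (t = Add(-2, -1) = -3)
h = 1 (h = Mul(Add(-3, -1), Pow(Add(-4, 0), -1)) = Mul(-4, Pow(-4, -1)) = Mul(-4, Rational(-1, 4)) = 1)
Function('q')(W) = Add(2, Mul(-1, W)) (Function('q')(W) = Add(3, Mul(-1, Add(W, 1))) = Add(3, Mul(-1, Add(1, W))) = Add(3, Add(-1, Mul(-1, W))) = Add(2, Mul(-1, W)))
Mul(Add(47, 57), Function('q')(h)) = Mul(Add(47, 57), Add(2, Mul(-1, 1))) = Mul(104, Add(2, -1)) = Mul(104, 1) = 104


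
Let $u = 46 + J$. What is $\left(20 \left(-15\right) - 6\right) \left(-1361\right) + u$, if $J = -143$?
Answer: $416369$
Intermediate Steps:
$u = -97$ ($u = 46 - 143 = -97$)
$\left(20 \left(-15\right) - 6\right) \left(-1361\right) + u = \left(20 \left(-15\right) - 6\right) \left(-1361\right) - 97 = \left(-300 - 6\right) \left(-1361\right) - 97 = \left(-306\right) \left(-1361\right) - 97 = 416466 - 97 = 416369$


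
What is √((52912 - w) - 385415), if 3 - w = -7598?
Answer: 2*I*√85026 ≈ 583.18*I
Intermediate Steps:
w = 7601 (w = 3 - 1*(-7598) = 3 + 7598 = 7601)
√((52912 - w) - 385415) = √((52912 - 1*7601) - 385415) = √((52912 - 7601) - 385415) = √(45311 - 385415) = √(-340104) = 2*I*√85026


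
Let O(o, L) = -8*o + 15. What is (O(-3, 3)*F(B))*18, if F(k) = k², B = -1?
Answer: 702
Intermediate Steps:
O(o, L) = 15 - 8*o
(O(-3, 3)*F(B))*18 = ((15 - 8*(-3))*(-1)²)*18 = ((15 + 24)*1)*18 = (39*1)*18 = 39*18 = 702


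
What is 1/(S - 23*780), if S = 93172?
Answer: 1/75232 ≈ 1.3292e-5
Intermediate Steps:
1/(S - 23*780) = 1/(93172 - 23*780) = 1/(93172 - 17940) = 1/75232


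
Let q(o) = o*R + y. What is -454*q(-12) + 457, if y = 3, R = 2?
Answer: 9991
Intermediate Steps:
q(o) = 3 + 2*o (q(o) = o*2 + 3 = 2*o + 3 = 3 + 2*o)
-454*q(-12) + 457 = -454*(3 + 2*(-12)) + 457 = -454*(3 - 24) + 457 = -454*(-21) + 457 = 9534 + 457 = 9991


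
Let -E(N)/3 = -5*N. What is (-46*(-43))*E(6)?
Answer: 178020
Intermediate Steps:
E(N) = 15*N (E(N) = -(-15)*N = 15*N)
(-46*(-43))*E(6) = (-46*(-43))*(15*6) = 1978*90 = 178020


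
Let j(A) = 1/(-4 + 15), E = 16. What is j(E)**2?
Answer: 1/121 ≈ 0.0082645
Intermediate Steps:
j(A) = 1/11
j(E)**2 = (1/11)**2 = 1/121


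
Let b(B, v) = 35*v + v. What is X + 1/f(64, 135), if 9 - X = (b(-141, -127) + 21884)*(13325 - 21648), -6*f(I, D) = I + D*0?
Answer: 4610809117/32 ≈ 1.4409e+8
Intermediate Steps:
b(B, v) = 36*v
f(I, D) = -I/6 (f(I, D) = -(I + D*0)/6 = -(I + 0)/6 = -I/6)
X = 144087785 (X = 9 - (36*(-127) + 21884)*(13325 - 21648) = 9 - (-4572 + 21884)*(-8323) = 9 - 17312*(-8323) = 9 - 1*(-144087776) = 9 + 144087776 = 144087785)
X + 1/f(64, 135) = 144087785 + 1/(-⅙*64) = 144087785 + 1/(-32/3) = 144087785 - 3/32 = 4610809117/32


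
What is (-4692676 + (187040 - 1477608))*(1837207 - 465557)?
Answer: -8206916632600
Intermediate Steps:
(-4692676 + (187040 - 1477608))*(1837207 - 465557) = (-4692676 - 1290568)*1371650 = -5983244*1371650 = -8206916632600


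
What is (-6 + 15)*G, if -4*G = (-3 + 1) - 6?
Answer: 18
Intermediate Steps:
G = 2 (G = -((-3 + 1) - 6)/4 = -(-2 - 6)/4 = -¼*(-8) = 2)
(-6 + 15)*G = (-6 + 15)*2 = 9*2 = 18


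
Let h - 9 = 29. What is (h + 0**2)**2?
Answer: 1444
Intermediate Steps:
h = 38 (h = 9 + 29 = 38)
(h + 0**2)**2 = (38 + 0**2)**2 = (38 + 0)**2 = 38**2 = 1444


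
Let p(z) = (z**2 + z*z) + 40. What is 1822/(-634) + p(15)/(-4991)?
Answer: -671733/226021 ≈ -2.9720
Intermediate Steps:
p(z) = 40 + 2*z**2 (p(z) = (z**2 + z**2) + 40 = 2*z**2 + 40 = 40 + 2*z**2)
1822/(-634) + p(15)/(-4991) = 1822/(-634) + (40 + 2*15**2)/(-4991) = 1822*(-1/634) + (40 + 2*225)*(-1/4991) = -911/317 + (40 + 450)*(-1/4991) = -911/317 + 490*(-1/4991) = -911/317 - 70/713 = -671733/226021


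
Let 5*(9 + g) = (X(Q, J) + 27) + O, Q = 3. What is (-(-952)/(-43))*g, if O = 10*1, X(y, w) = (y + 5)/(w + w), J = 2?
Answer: 5712/215 ≈ 26.567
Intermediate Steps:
X(y, w) = (5 + y)/(2*w) (X(y, w) = (5 + y)/((2*w)) = (5 + y)*(1/(2*w)) = (5 + y)/(2*w))
O = 10
g = -6/5 (g = -9 + (((½)*(5 + 3)/2 + 27) + 10)/5 = -9 + (((½)*(½)*8 + 27) + 10)/5 = -9 + ((2 + 27) + 10)/5 = -9 + (29 + 10)/5 = -9 + (⅕)*39 = -9 + 39/5 = -6/5 ≈ -1.2000)
(-(-952)/(-43))*g = -(-952)/(-43)*(-6/5) = -(-952)*(-1)/43*(-6/5) = -7*136/43*(-6/5) = -952/43*(-6/5) = 5712/215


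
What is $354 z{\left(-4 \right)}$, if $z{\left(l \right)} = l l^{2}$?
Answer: $-22656$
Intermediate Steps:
$z{\left(l \right)} = l^{3}$
$354 z{\left(-4 \right)} = 354 \left(-4\right)^{3} = 354 \left(-64\right) = -22656$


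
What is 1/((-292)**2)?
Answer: 1/85264 ≈ 1.1728e-5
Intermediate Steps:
1/((-292)**2) = 1/85264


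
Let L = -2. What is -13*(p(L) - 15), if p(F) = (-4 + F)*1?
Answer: 273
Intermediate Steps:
p(F) = -4 + F
-13*(p(L) - 15) = -13*((-4 - 2) - 15) = -13*(-6 - 15) = -13*(-21) = 273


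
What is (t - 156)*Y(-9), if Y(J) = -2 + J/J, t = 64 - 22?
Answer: 114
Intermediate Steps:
t = 42
Y(J) = -1 (Y(J) = -2 + 1 = -1)
(t - 156)*Y(-9) = (42 - 156)*(-1) = -114*(-1) = 114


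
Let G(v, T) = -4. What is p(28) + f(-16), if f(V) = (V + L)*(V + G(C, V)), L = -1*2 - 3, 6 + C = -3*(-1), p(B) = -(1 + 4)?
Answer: 415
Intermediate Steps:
p(B) = -5 (p(B) = -1*5 = -5)
C = -3 (C = -6 - 3*(-1) = -6 + 3 = -3)
L = -5 (L = -2 - 3 = -5)
f(V) = (-5 + V)*(-4 + V) (f(V) = (V - 5)*(V - 4) = (-5 + V)*(-4 + V))
p(28) + f(-16) = -5 + (20 + (-16)² - 9*(-16)) = -5 + (20 + 256 + 144) = -5 + 420 = 415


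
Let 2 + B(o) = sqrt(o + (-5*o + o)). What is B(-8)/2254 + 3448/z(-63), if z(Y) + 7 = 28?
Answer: 555125/3381 + sqrt(6)/1127 ≈ 164.19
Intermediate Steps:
z(Y) = 21 (z(Y) = -7 + 28 = 21)
B(o) = -2 + sqrt(3)*sqrt(-o) (B(o) = -2 + sqrt(o + (-5*o + o)) = -2 + sqrt(o - 4*o) = -2 + sqrt(-3*o) = -2 + sqrt(3)*sqrt(-o))
B(-8)/2254 + 3448/z(-63) = (-2 + sqrt(3)*sqrt(-1*(-8)))/2254 + 3448/21 = (-2 + sqrt(3)*sqrt(8))*(1/2254) + 3448*(1/21) = (-2 + sqrt(3)*(2*sqrt(2)))*(1/2254) + 3448/21 = (-2 + 2*sqrt(6))*(1/2254) + 3448/21 = (-1/1127 + sqrt(6)/1127) + 3448/21 = 555125/3381 + sqrt(6)/1127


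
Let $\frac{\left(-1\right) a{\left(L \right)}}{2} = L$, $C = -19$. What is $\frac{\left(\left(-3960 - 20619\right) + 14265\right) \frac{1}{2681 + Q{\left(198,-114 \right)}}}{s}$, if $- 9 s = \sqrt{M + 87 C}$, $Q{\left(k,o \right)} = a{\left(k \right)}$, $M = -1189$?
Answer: $- \frac{46413 i \sqrt{58}}{463855} \approx - 0.76203 i$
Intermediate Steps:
$a{\left(L \right)} = - 2 L$
$Q{\left(k,o \right)} = - 2 k$
$s = - \frac{7 i \sqrt{58}}{9}$ ($s = - \frac{\sqrt{-1189 + 87 \left(-19\right)}}{9} = - \frac{\sqrt{-1189 - 1653}}{9} = - \frac{\sqrt{-2842}}{9} = - \frac{7 i \sqrt{58}}{9} \approx - 5.9234 i$)
$\frac{\left(\left(-3960 - 20619\right) + 14265\right) \frac{1}{2681 + Q{\left(198,-114 \right)}}}{s} = \frac{\left(\left(-3960 - 20619\right) + 14265\right) \frac{1}{2681 - 396}}{\left(- \frac{7}{9}\right) i \sqrt{58}} = \frac{\left(-3960 - 20619\right) + 14265}{2681 - 396} \frac{9 i \sqrt{58}}{406} = \frac{-24579 + 14265}{2285} \frac{9 i \sqrt{58}}{406} = \left(-10314\right) \frac{1}{2285} \frac{9 i \sqrt{58}}{406} = - \frac{10314 \frac{9 i \sqrt{58}}{406}}{2285} = - \frac{46413 i \sqrt{58}}{463855}$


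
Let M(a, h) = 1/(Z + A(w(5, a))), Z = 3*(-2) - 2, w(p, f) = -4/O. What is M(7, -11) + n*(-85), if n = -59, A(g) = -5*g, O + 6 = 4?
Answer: 90269/18 ≈ 5014.9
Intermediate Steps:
O = -2 (O = -6 + 4 = -2)
w(p, f) = 2 (w(p, f) = -4/(-2) = -4*(-½) = 2)
Z = -8 (Z = -6 - 2 = -8)
M(a, h) = -1/18 (M(a, h) = 1/(-8 - 5*2) = 1/(-8 - 10) = 1/(-18) = -1/18)
M(7, -11) + n*(-85) = -1/18 - 59*(-85) = -1/18 + 5015 = 90269/18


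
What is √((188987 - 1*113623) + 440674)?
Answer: √516038 ≈ 718.36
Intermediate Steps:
√((188987 - 1*113623) + 440674) = √((188987 - 113623) + 440674) = √(75364 + 440674) = √516038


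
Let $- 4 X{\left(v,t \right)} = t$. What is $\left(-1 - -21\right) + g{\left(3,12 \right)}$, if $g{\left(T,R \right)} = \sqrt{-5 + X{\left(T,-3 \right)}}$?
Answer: $20 + \frac{i \sqrt{17}}{2} \approx 20.0 + 2.0616 i$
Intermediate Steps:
$X{\left(v,t \right)} = - \frac{t}{4}$
$g{\left(T,R \right)} = \frac{i \sqrt{17}}{2}$ ($g{\left(T,R \right)} = \sqrt{-5 - - \frac{3}{4}} = \sqrt{-5 + \frac{3}{4}} = \sqrt{- \frac{17}{4}} = \frac{i \sqrt{17}}{2}$)
$\left(-1 - -21\right) + g{\left(3,12 \right)} = \left(-1 - -21\right) + \frac{i \sqrt{17}}{2} = \left(-1 + 21\right) + \frac{i \sqrt{17}}{2} = 20 + \frac{i \sqrt{17}}{2}$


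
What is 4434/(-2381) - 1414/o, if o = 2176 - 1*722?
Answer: -4906885/1730987 ≈ -2.8347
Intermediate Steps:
o = 1454 (o = 2176 - 722 = 1454)
4434/(-2381) - 1414/o = 4434/(-2381) - 1414/1454 = 4434*(-1/2381) - 1414*1/1454 = -4434/2381 - 707/727 = -4906885/1730987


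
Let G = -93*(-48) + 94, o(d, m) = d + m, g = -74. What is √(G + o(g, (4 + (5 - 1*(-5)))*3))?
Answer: √4526 ≈ 67.276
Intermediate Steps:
G = 4558 (G = 4464 + 94 = 4558)
√(G + o(g, (4 + (5 - 1*(-5)))*3)) = √(4558 + (-74 + (4 + (5 - 1*(-5)))*3)) = √(4558 + (-74 + (4 + (5 + 5))*3)) = √(4558 + (-74 + (4 + 10)*3)) = √(4558 + (-74 + 14*3)) = √(4558 + (-74 + 42)) = √(4558 - 32) = √4526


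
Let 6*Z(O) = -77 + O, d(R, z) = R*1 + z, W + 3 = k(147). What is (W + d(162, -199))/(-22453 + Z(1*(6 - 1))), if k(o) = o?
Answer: -107/22465 ≈ -0.0047630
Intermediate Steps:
W = 144 (W = -3 + 147 = 144)
d(R, z) = R + z
Z(O) = -77/6 + O/6 (Z(O) = (-77 + O)/6 = -77/6 + O/6)
(W + d(162, -199))/(-22453 + Z(1*(6 - 1))) = (144 + (162 - 199))/(-22453 + (-77/6 + (1*(6 - 1))/6)) = (144 - 37)/(-22453 + (-77/6 + (1*5)/6)) = 107/(-22453 + (-77/6 + (⅙)*5)) = 107/(-22453 + (-77/6 + ⅚)) = 107/(-22453 - 12) = 107/(-22465) = 107*(-1/22465) = -107/22465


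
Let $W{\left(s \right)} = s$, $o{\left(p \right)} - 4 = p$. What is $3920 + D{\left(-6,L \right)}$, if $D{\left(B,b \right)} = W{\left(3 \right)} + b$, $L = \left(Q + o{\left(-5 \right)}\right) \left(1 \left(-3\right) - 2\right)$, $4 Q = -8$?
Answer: $3938$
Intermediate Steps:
$o{\left(p \right)} = 4 + p$
$Q = -2$ ($Q = \frac{1}{4} \left(-8\right) = -2$)
$L = 15$ ($L = \left(-2 + \left(4 - 5\right)\right) \left(1 \left(-3\right) - 2\right) = \left(-2 - 1\right) \left(-3 - 2\right) = \left(-3\right) \left(-5\right) = 15$)
$D{\left(B,b \right)} = 3 + b$
$3920 + D{\left(-6,L \right)} = 3920 + \left(3 + 15\right) = 3920 + 18 = 3938$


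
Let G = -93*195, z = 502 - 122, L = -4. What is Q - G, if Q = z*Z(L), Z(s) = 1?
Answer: 18515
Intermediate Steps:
z = 380
G = -18135
Q = 380 (Q = 380*1 = 380)
Q - G = 380 - 1*(-18135) = 380 + 18135 = 18515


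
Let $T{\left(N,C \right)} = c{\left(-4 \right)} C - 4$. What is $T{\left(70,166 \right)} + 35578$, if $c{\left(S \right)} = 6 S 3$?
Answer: $23622$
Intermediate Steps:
$c{\left(S \right)} = 18 S$
$T{\left(N,C \right)} = -4 - 72 C$ ($T{\left(N,C \right)} = 18 \left(-4\right) C - 4 = - 72 C - 4 = -4 - 72 C$)
$T{\left(70,166 \right)} + 35578 = \left(-4 - 11952\right) + 35578 = -11956 + 35578 = 23622$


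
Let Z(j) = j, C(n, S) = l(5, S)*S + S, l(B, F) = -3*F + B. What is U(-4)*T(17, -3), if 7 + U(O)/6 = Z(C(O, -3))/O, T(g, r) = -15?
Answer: -765/2 ≈ -382.50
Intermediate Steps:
l(B, F) = B - 3*F
C(n, S) = S + S*(5 - 3*S) (C(n, S) = (5 - 3*S)*S + S = S*(5 - 3*S) + S = S + S*(5 - 3*S))
U(O) = -42 - 270/O (U(O) = -42 + 6*((3*(-3)*(2 - 1*(-3)))/O) = -42 + 6*((3*(-3)*(2 + 3))/O) = -42 + 6*((3*(-3)*5)/O) = -42 + 6*(-45/O) = -42 - 270/O)
U(-4)*T(17, -3) = (-42 - 270/(-4))*(-15) = (-42 - 270*(-¼))*(-15) = (-42 + 135/2)*(-15) = (51/2)*(-15) = -765/2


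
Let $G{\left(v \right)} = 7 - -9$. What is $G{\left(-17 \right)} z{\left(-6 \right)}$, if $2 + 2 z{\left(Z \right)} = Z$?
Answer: $-64$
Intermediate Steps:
$z{\left(Z \right)} = -1 + \frac{Z}{2}$
$G{\left(v \right)} = 16$ ($G{\left(v \right)} = 7 + 9 = 16$)
$G{\left(-17 \right)} z{\left(-6 \right)} = 16 \left(-1 + \frac{1}{2} \left(-6\right)\right) = 16 \left(-1 - 3\right) = 16 \left(-4\right) = -64$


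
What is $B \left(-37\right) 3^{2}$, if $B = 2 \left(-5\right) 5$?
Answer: $16650$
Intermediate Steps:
$B = -50$ ($B = \left(-10\right) 5 = -50$)
$B \left(-37\right) 3^{2} = \left(-50\right) \left(-37\right) 3^{2} = 1850 \cdot 9 = 16650$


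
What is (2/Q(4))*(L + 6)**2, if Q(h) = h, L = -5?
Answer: 1/2 ≈ 0.50000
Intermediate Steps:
(2/Q(4))*(L + 6)**2 = (2/4)*(-5 + 6)**2 = (2*(1/4))*1**2 = (1/2)*1 = 1/2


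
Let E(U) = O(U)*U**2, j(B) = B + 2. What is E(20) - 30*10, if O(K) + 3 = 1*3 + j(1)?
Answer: 900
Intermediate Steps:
j(B) = 2 + B
O(K) = 3 (O(K) = -3 + (1*3 + (2 + 1)) = -3 + (3 + 3) = -3 + 6 = 3)
E(U) = 3*U**2
E(20) - 30*10 = 3*20**2 - 30*10 = 3*400 - 1*300 = 1200 - 300 = 900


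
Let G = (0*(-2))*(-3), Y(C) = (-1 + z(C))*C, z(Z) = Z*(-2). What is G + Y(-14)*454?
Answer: -171612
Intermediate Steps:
z(Z) = -2*Z
Y(C) = C*(-1 - 2*C) (Y(C) = (-1 - 2*C)*C = C*(-1 - 2*C))
G = 0 (G = 0*(-3) = 0)
G + Y(-14)*454 = 0 - 1*(-14)*(1 + 2*(-14))*454 = 0 - 1*(-14)*(1 - 28)*454 = 0 - 1*(-14)*(-27)*454 = 0 - 378*454 = 0 - 171612 = -171612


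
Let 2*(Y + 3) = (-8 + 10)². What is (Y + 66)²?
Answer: 4225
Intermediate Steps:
Y = -1 (Y = -3 + (-8 + 10)²/2 = -3 + (½)*2² = -3 + (½)*4 = -3 + 2 = -1)
(Y + 66)² = (-1 + 66)² = 65² = 4225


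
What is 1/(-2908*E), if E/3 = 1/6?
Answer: -1/1454 ≈ -0.00068776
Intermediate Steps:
E = 1/2 (E = 3/6 = 3*(1/6) = 1/2 ≈ 0.50000)
1/(-2908*E) = 1/(-2908*1/2) = 1/(-1454) = -1/1454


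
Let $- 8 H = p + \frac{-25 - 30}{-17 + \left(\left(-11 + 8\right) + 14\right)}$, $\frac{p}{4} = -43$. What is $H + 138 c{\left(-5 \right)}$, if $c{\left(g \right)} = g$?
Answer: $- \frac{32143}{48} \approx -669.65$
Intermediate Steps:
$p = -172$ ($p = 4 \left(-43\right) = -172$)
$H = \frac{977}{48}$ ($H = - \frac{-172 + \frac{-25 - 30}{-17 + \left(\left(-11 + 8\right) + 14\right)}}{8} = - \frac{-172 - \frac{55}{-17 + \left(-3 + 14\right)}}{8} = - \frac{-172 - \frac{55}{-17 + 11}}{8} = - \frac{-172 - \frac{55}{-6}}{8} = - \frac{-172 - - \frac{55}{6}}{8} = - \frac{-172 + \frac{55}{6}}{8} = \left(- \frac{1}{8}\right) \left(- \frac{977}{6}\right) = \frac{977}{48} \approx 20.354$)
$H + 138 c{\left(-5 \right)} = \frac{977}{48} + 138 \left(-5\right) = \frac{977}{48} - 690 = - \frac{32143}{48}$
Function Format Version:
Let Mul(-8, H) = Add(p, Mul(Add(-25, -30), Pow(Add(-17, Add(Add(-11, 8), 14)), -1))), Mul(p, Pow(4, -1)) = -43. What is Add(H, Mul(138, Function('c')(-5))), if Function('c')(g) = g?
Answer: Rational(-32143, 48) ≈ -669.65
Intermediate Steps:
p = -172 (p = Mul(4, -43) = -172)
H = Rational(977, 48) (H = Mul(Rational(-1, 8), Add(-172, Mul(Add(-25, -30), Pow(Add(-17, Add(Add(-11, 8), 14)), -1)))) = Mul(Rational(-1, 8), Add(-172, Mul(-55, Pow(Add(-17, Add(-3, 14)), -1)))) = Mul(Rational(-1, 8), Add(-172, Mul(-55, Pow(Add(-17, 11), -1)))) = Mul(Rational(-1, 8), Add(-172, Mul(-55, Pow(-6, -1)))) = Mul(Rational(-1, 8), Add(-172, Mul(-55, Rational(-1, 6)))) = Mul(Rational(-1, 8), Add(-172, Rational(55, 6))) = Mul(Rational(-1, 8), Rational(-977, 6)) = Rational(977, 48) ≈ 20.354)
Add(H, Mul(138, Function('c')(-5))) = Add(Rational(977, 48), Mul(138, -5)) = Add(Rational(977, 48), -690) = Rational(-32143, 48)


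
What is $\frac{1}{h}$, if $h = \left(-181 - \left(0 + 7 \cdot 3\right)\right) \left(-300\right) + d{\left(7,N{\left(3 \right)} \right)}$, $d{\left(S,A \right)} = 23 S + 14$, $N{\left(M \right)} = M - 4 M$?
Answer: $\frac{1}{60775} \approx 1.6454 \cdot 10^{-5}$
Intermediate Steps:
$N{\left(M \right)} = - 3 M$
$d{\left(S,A \right)} = 14 + 23 S$
$h = 60775$ ($h = \left(-181 - \left(0 + 7 \cdot 3\right)\right) \left(-300\right) + \left(14 + 23 \cdot 7\right) = \left(-181 - \left(0 + 21\right)\right) \left(-300\right) + \left(14 + 161\right) = \left(-181 - 21\right) \left(-300\right) + 175 = \left(-202\right) \left(-300\right) + 175 = 60600 + 175 = 60775$)
$\frac{1}{h} = \frac{1}{60775}$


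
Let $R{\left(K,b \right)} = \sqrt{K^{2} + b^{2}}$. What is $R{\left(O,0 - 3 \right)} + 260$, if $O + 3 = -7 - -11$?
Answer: $260 + \sqrt{10} \approx 263.16$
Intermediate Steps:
$O = 1$ ($O = -3 - -4 = -3 + \left(-7 + 11\right) = -3 + 4 = 1$)
$R{\left(O,0 - 3 \right)} + 260 = \sqrt{1^{2} + \left(0 - 3\right)^{2}} + 260 = \sqrt{1 + \left(0 - 3\right)^{2}} + 260 = \sqrt{1 + \left(-3\right)^{2}} + 260 = \sqrt{1 + 9} + 260 = \sqrt{10} + 260 = 260 + \sqrt{10}$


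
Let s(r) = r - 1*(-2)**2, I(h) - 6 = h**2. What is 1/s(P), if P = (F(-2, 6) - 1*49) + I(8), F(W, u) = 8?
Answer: 1/25 ≈ 0.040000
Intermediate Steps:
I(h) = 6 + h**2
P = 29 (P = (8 - 1*49) + (6 + 8**2) = (8 - 49) + (6 + 64) = -41 + 70 = 29)
s(r) = -4 + r (s(r) = r - 1*4 = r - 4 = -4 + r)
1/s(P) = 1/(-4 + 29) = 1/25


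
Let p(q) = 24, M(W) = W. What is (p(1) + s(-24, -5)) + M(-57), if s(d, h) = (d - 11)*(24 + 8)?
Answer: -1153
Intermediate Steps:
s(d, h) = -352 + 32*d (s(d, h) = (-11 + d)*32 = -352 + 32*d)
(p(1) + s(-24, -5)) + M(-57) = (24 + (-352 + 32*(-24))) - 57 = (24 + (-352 - 768)) - 57 = (24 - 1120) - 57 = -1096 - 57 = -1153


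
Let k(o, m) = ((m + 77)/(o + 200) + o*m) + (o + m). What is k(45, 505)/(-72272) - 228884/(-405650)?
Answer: 24848029753/102609978800 ≈ 0.24216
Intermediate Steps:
k(o, m) = m + o + m*o + (77 + m)/(200 + o) (k(o, m) = ((77 + m)/(200 + o) + m*o) + (m + o) = (m*o + (77 + m)/(200 + o)) + (m + o) = m + o + m*o + (77 + m)/(200 + o))
k(45, 505)/(-72272) - 228884/(-405650) = ((77 + 45² + 200*45 + 201*505 + 505*45² + 201*505*45)/(200 + 45))/(-72272) - 228884/(-405650) = ((77 + 2025 + 9000 + 101505 + 505*2025 + 4567725)/245)*(-1/72272) - 228884*(-1/405650) = ((77 + 2025 + 9000 + 101505 + 1022625 + 4567725)/245)*(-1/72272) + 114442/202825 = ((1/245)*5702957)*(-1/72272) + 114442/202825 = (5702957/245)*(-1/72272) + 114442/202825 = -5702957/17706640 + 114442/202825 = 24848029753/102609978800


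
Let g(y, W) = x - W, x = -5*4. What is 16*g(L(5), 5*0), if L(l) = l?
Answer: -320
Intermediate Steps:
x = -20
g(y, W) = -20 - W
16*g(L(5), 5*0) = 16*(-20 - 5*0) = 16*(-20 - 1*0) = 16*(-20 + 0) = 16*(-20) = -320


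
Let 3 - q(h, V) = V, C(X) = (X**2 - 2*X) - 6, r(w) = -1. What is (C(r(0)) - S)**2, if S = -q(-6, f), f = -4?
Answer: 16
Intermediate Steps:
C(X) = -6 + X**2 - 2*X
q(h, V) = 3 - V
S = -7 (S = -(3 - 1*(-4)) = -(3 + 4) = -1*7 = -7)
(C(r(0)) - S)**2 = ((-6 + (-1)**2 - 2*(-1)) - 1*(-7))**2 = ((-6 + 1 + 2) + 7)**2 = (-3 + 7)**2 = 4**2 = 16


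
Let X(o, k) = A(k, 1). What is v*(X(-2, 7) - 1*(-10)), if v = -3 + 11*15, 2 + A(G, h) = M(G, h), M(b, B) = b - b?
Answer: 1296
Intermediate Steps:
M(b, B) = 0
A(G, h) = -2 (A(G, h) = -2 + 0 = -2)
X(o, k) = -2
v = 162 (v = -3 + 165 = 162)
v*(X(-2, 7) - 1*(-10)) = 162*(-2 - 1*(-10)) = 162*(-2 + 10) = 162*8 = 1296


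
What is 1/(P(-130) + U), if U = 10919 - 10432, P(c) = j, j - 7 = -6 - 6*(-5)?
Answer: 1/518 ≈ 0.0019305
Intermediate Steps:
j = 31 (j = 7 + (-6 - 6*(-5)) = 7 + (-6 + 30) = 7 + 24 = 31)
P(c) = 31
U = 487
1/(P(-130) + U) = 1/(31 + 487) = 1/518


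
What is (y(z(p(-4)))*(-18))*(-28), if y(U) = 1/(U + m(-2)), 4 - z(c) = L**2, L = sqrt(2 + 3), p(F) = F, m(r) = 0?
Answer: -504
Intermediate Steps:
L = sqrt(5) ≈ 2.2361
z(c) = -1 (z(c) = 4 - (sqrt(5))**2 = 4 - 1*5 = 4 - 5 = -1)
y(U) = 1/U (y(U) = 1/(U + 0) = 1/U)
(y(z(p(-4)))*(-18))*(-28) = (-18/(-1))*(-28) = -1*(-18)*(-28) = 18*(-28) = -504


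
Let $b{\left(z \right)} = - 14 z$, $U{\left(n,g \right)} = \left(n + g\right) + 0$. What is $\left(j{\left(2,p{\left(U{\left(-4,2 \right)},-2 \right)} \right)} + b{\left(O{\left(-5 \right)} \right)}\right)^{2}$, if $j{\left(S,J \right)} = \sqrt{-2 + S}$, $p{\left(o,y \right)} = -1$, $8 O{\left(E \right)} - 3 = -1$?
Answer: $\frac{49}{4} \approx 12.25$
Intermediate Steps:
$O{\left(E \right)} = \frac{1}{4}$ ($O{\left(E \right)} = \frac{3}{8} + \frac{1}{8} \left(-1\right) = \frac{3}{8} - \frac{1}{8} = \frac{1}{4}$)
$U{\left(n,g \right)} = g + n$ ($U{\left(n,g \right)} = \left(g + n\right) + 0 = g + n$)
$\left(j{\left(2,p{\left(U{\left(-4,2 \right)},-2 \right)} \right)} + b{\left(O{\left(-5 \right)} \right)}\right)^{2} = \left(\sqrt{-2 + 2} - \frac{7}{2}\right)^{2} = \left(\sqrt{0} - \frac{7}{2}\right)^{2} = \left(0 - \frac{7}{2}\right)^{2} = \left(- \frac{7}{2}\right)^{2} = \frac{49}{4}$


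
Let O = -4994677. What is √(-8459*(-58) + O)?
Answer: I*√4504055 ≈ 2122.3*I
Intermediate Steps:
√(-8459*(-58) + O) = √(-8459*(-58) - 4994677) = √(490622 - 4994677) = √(-4504055) = I*√4504055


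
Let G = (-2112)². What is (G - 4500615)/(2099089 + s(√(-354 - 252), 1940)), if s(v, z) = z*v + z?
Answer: -28063444353/1472201200147 + 25912580*I*√606/1472201200147 ≈ -0.019062 + 0.00043329*I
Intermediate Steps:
G = 4460544
s(v, z) = z + v*z (s(v, z) = v*z + z = z + v*z)
(G - 4500615)/(2099089 + s(√(-354 - 252), 1940)) = (4460544 - 4500615)/(2099089 + 1940*(1 + √(-354 - 252))) = -40071/(2099089 + 1940*(1 + √(-606))) = -40071/(2099089 + 1940*(1 + I*√606)) = -40071/(2099089 + (1940 + 1940*I*√606)) = -40071/(2101029 + 1940*I*√606)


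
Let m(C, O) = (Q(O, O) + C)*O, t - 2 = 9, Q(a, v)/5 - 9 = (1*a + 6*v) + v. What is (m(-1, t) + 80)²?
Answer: 29203216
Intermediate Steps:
Q(a, v) = 45 + 5*a + 35*v (Q(a, v) = 45 + 5*((1*a + 6*v) + v) = 45 + 5*((a + 6*v) + v) = 45 + 5*(a + 7*v) = 45 + (5*a + 35*v) = 45 + 5*a + 35*v)
t = 11 (t = 2 + 9 = 11)
m(C, O) = O*(45 + C + 40*O) (m(C, O) = ((45 + 5*O + 35*O) + C)*O = ((45 + 40*O) + C)*O = (45 + C + 40*O)*O = O*(45 + C + 40*O))
(m(-1, t) + 80)² = (11*(45 - 1 + 40*11) + 80)² = (11*(45 - 1 + 440) + 80)² = (11*484 + 80)² = (5324 + 80)² = 5404² = 29203216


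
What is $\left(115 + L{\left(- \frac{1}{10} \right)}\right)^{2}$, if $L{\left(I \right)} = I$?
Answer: $\frac{1320201}{100} \approx 13202.0$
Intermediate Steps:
$\left(115 + L{\left(- \frac{1}{10} \right)}\right)^{2} = \left(115 - \frac{1}{10}\right)^{2} = \left(\frac{1149}{10}\right)^{2} = \frac{1320201}{100}$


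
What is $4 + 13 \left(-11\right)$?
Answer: $-139$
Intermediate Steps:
$4 + 13 \left(-11\right) = 4 - 143 = -139$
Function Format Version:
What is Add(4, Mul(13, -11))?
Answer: -139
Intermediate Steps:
Add(4, Mul(13, -11)) = Add(4, -143) = -139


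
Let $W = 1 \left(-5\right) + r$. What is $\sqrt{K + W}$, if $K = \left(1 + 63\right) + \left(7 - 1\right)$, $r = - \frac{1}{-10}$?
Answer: $\frac{\sqrt{6510}}{10} \approx 8.0685$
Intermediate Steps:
$r = \frac{1}{10}$ ($r = \left(-1\right) \left(- \frac{1}{10}\right) = \frac{1}{10} \approx 0.1$)
$K = 70$ ($K = 64 + \left(7 - 1\right) = 64 + 6 = 70$)
$W = - \frac{49}{10}$ ($W = 1 \left(-5\right) + \frac{1}{10} = -5 + \frac{1}{10} = - \frac{49}{10} \approx -4.9$)
$\sqrt{K + W} = \sqrt{70 - \frac{49}{10}} = \sqrt{\frac{651}{10}} = \frac{\sqrt{6510}}{10}$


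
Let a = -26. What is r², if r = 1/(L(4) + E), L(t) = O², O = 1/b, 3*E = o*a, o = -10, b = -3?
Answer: 81/609961 ≈ 0.00013280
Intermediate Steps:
E = 260/3 (E = (-10*(-26))/3 = (⅓)*260 = 260/3 ≈ 86.667)
O = -⅓ (O = 1/(-3) = -⅓ ≈ -0.33333)
L(t) = ⅑ (L(t) = (-⅓)² = ⅑)
r = 9/781 (r = 1/(⅑ + 260/3) = 1/(781/9) = 9/781 ≈ 0.011524)
r² = (9/781)² = 81/609961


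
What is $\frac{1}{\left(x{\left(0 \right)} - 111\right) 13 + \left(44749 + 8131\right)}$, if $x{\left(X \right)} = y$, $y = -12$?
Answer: $\frac{1}{51281} \approx 1.95 \cdot 10^{-5}$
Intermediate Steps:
$x{\left(X \right)} = -12$
$\frac{1}{\left(x{\left(0 \right)} - 111\right) 13 + \left(44749 + 8131\right)} = \frac{1}{\left(-12 - 111\right) 13 + \left(44749 + 8131\right)} = \frac{1}{\left(-123\right) 13 + 52880} = \frac{1}{-1599 + 52880} = \frac{1}{51281}$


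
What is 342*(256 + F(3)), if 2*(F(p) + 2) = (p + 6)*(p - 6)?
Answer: 82251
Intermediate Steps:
F(p) = -2 + (-6 + p)*(6 + p)/2 (F(p) = -2 + ((p + 6)*(p - 6))/2 = -2 + ((6 + p)*(-6 + p))/2 = -2 + ((-6 + p)*(6 + p))/2 = -2 + (-6 + p)*(6 + p)/2)
342*(256 + F(3)) = 342*(256 + (-20 + (1/2)*3**2)) = 342*(256 + (-20 + (1/2)*9)) = 342*(256 + (-20 + 9/2)) = 342*(256 - 31/2) = 342*(481/2) = 82251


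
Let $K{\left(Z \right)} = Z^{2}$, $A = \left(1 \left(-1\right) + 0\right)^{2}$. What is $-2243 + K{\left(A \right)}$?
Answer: $-2242$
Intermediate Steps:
$A = 1$ ($A = \left(-1 + 0\right)^{2} = \left(-1\right)^{2} = 1$)
$-2243 + K{\left(A \right)} = -2243 + 1^{2} = -2243 + 1 = -2242$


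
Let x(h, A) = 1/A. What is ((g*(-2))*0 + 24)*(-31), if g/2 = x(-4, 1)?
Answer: -744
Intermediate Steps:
g = 2 (g = 2/1 = 2*1 = 2)
((g*(-2))*0 + 24)*(-31) = ((2*(-2))*0 + 24)*(-31) = (-4*0 + 24)*(-31) = (0 + 24)*(-31) = 24*(-31) = -744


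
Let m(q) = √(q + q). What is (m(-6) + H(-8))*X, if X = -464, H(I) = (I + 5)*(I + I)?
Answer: -22272 - 928*I*√3 ≈ -22272.0 - 1607.3*I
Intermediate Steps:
H(I) = 2*I*(5 + I) (H(I) = (5 + I)*(2*I) = 2*I*(5 + I))
m(q) = √2*√q (m(q) = √(2*q) = √2*√q)
(m(-6) + H(-8))*X = (√2*√(-6) + 2*(-8)*(5 - 8))*(-464) = (√2*(I*√6) + 2*(-8)*(-3))*(-464) = (2*I*√3 + 48)*(-464) = (48 + 2*I*√3)*(-464) = -22272 - 928*I*√3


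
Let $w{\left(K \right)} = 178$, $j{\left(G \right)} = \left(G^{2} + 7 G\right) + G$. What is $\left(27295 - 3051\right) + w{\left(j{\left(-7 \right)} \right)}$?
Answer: $24422$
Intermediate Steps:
$j{\left(G \right)} = G^{2} + 8 G$
$\left(27295 - 3051\right) + w{\left(j{\left(-7 \right)} \right)} = \left(27295 - 3051\right) + 178 = 24244 + 178 = 24422$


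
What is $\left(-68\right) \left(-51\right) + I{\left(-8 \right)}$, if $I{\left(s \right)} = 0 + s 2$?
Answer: $3452$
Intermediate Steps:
$I{\left(s \right)} = 2 s$ ($I{\left(s \right)} = 0 + 2 s = 2 s$)
$\left(-68\right) \left(-51\right) + I{\left(-8 \right)} = \left(-68\right) \left(-51\right) + 2 \left(-8\right) = 3468 - 16 = 3452$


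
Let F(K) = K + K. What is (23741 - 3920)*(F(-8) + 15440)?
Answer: 305719104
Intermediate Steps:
F(K) = 2*K
(23741 - 3920)*(F(-8) + 15440) = (23741 - 3920)*(2*(-8) + 15440) = 19821*(-16 + 15440) = 19821*15424 = 305719104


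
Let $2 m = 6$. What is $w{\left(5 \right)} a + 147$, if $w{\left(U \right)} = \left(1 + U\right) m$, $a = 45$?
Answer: $957$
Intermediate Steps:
$m = 3$ ($m = \frac{1}{2} \cdot 6 = 3$)
$w{\left(U \right)} = 3 + 3 U$ ($w{\left(U \right)} = \left(1 + U\right) 3 = 3 + 3 U$)
$w{\left(5 \right)} a + 147 = \left(3 + 3 \cdot 5\right) 45 + 147 = \left(3 + 15\right) 45 + 147 = 18 \cdot 45 + 147 = 810 + 147 = 957$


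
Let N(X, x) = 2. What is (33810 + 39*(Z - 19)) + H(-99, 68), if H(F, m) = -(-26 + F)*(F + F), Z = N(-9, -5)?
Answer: 8397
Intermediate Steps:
Z = 2
H(F, m) = -2*F*(-26 + F) (H(F, m) = -(-26 + F)*2*F = -2*F*(-26 + F))
(33810 + 39*(Z - 19)) + H(-99, 68) = (33810 + 39*(2 - 19)) + 2*(-99)*(26 - 1*(-99)) = (33810 + 39*(-17)) + 2*(-99)*(26 + 99) = (33810 - 663) + 2*(-99)*125 = 33147 - 24750 = 8397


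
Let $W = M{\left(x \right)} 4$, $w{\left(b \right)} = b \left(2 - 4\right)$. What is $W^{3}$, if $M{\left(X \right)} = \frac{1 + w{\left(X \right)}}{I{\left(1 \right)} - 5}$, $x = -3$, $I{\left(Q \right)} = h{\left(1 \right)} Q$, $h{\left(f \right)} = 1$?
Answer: $-343$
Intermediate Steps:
$w{\left(b \right)} = - 2 b$ ($w{\left(b \right)} = b \left(-2\right) = - 2 b$)
$I{\left(Q \right)} = Q$ ($I{\left(Q \right)} = 1 Q = Q$)
$M{\left(X \right)} = - \frac{1}{4} + \frac{X}{2}$ ($M{\left(X \right)} = \frac{1 - 2 X}{1 - 5} = \frac{1 - 2 X}{-4} = \left(1 - 2 X\right) \left(- \frac{1}{4}\right) = - \frac{1}{4} + \frac{X}{2}$)
$W = -7$ ($W = \left(- \frac{1}{4} + \frac{1}{2} \left(-3\right)\right) 4 = \left(- \frac{1}{4} - \frac{3}{2}\right) 4 = \left(- \frac{7}{4}\right) 4 = -7$)
$W^{3} = \left(-7\right)^{3} = -343$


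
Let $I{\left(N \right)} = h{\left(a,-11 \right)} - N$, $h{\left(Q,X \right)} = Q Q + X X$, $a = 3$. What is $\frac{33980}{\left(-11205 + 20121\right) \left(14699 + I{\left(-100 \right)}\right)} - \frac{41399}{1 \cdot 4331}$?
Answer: $- \frac{1377587008814}{144121565271} \approx -9.5585$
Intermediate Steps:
$h{\left(Q,X \right)} = Q^{2} + X^{2}$
$I{\left(N \right)} = 130 - N$ ($I{\left(N \right)} = \left(3^{2} + \left(-11\right)^{2}\right) - N = \left(9 + 121\right) - N = 130 - N$)
$\frac{33980}{\left(-11205 + 20121\right) \left(14699 + I{\left(-100 \right)}\right)} - \frac{41399}{1 \cdot 4331} = \frac{33980}{\left(-11205 + 20121\right) \left(14699 + \left(130 - -100\right)\right)} - \frac{41399}{1 \cdot 4331} = \frac{33980}{8916 \left(14699 + \left(130 + 100\right)\right)} - \frac{41399}{4331} = \frac{33980}{8916 \left(14699 + 230\right)} - \frac{41399}{4331} = \frac{33980}{8916 \cdot 14929} - \frac{41399}{4331} = \frac{33980}{133106964} - \frac{41399}{4331} = 33980 \cdot \frac{1}{133106964} - \frac{41399}{4331} = \frac{8495}{33276741} - \frac{41399}{4331} = - \frac{1377587008814}{144121565271}$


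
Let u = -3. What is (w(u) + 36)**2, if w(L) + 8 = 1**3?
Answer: 841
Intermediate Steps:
w(L) = -7 (w(L) = -8 + 1**3 = -8 + 1 = -7)
(w(u) + 36)**2 = (-7 + 36)**2 = 29**2 = 841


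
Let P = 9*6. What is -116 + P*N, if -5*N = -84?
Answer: 3956/5 ≈ 791.20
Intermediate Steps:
P = 54
N = 84/5 (N = -1/5*(-84) = 84/5 ≈ 16.800)
-116 + P*N = -116 + 54*(84/5) = -116 + 4536/5 = 3956/5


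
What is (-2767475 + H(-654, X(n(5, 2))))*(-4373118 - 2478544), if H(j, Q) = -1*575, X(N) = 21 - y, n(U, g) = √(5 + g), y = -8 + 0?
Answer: 18965742999100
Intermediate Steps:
y = -8
X(N) = 29 (X(N) = 21 - 1*(-8) = 21 + 8 = 29)
H(j, Q) = -575
(-2767475 + H(-654, X(n(5, 2))))*(-4373118 - 2478544) = (-2767475 - 575)*(-4373118 - 2478544) = -2768050*(-6851662) = 18965742999100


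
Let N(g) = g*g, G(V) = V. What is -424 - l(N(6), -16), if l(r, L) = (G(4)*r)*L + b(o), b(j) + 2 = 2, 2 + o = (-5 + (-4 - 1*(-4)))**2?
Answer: 1880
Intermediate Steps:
o = 23 (o = -2 + (-5 + (-4 - 1*(-4)))**2 = -2 + (-5 + (-4 + 4))**2 = -2 + (-5 + 0)**2 = -2 + (-5)**2 = -2 + 25 = 23)
b(j) = 0 (b(j) = -2 + 2 = 0)
N(g) = g**2
l(r, L) = 4*L*r (l(r, L) = (4*r)*L + 0 = 4*L*r + 0 = 4*L*r)
-424 - l(N(6), -16) = -424 - 4*(-16)*6**2 = -424 - 4*(-16)*36 = -424 - 1*(-2304) = -424 + 2304 = 1880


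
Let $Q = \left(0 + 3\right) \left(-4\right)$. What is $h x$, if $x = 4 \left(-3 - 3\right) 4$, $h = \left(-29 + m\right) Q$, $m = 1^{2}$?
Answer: $-32256$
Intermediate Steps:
$m = 1$
$Q = -12$ ($Q = 3 \left(-4\right) = -12$)
$h = 336$ ($h = \left(-29 + 1\right) \left(-12\right) = \left(-28\right) \left(-12\right) = 336$)
$x = -96$ ($x = 4 \left(-6\right) 4 = \left(-24\right) 4 = -96$)
$h x = 336 \left(-96\right) = -32256$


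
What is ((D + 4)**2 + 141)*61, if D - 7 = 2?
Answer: 18910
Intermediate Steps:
D = 9 (D = 7 + 2 = 9)
((D + 4)**2 + 141)*61 = ((9 + 4)**2 + 141)*61 = (13**2 + 141)*61 = (169 + 141)*61 = 310*61 = 18910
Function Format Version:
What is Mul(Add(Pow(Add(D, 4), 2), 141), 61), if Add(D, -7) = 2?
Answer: 18910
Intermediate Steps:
D = 9 (D = Add(7, 2) = 9)
Mul(Add(Pow(Add(D, 4), 2), 141), 61) = Mul(Add(Pow(Add(9, 4), 2), 141), 61) = Mul(Add(Pow(13, 2), 141), 61) = Mul(Add(169, 141), 61) = Mul(310, 61) = 18910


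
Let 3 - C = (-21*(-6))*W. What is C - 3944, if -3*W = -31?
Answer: -5243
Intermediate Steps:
W = 31/3 (W = -⅓*(-31) = 31/3 ≈ 10.333)
C = -1299 (C = 3 - (-21*(-6))*31/3 = 3 - 126*31/3 = 3 - 1*1302 = 3 - 1302 = -1299)
C - 3944 = -1299 - 3944 = -5243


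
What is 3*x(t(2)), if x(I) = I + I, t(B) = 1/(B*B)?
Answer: 3/2 ≈ 1.5000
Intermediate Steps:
t(B) = B⁻²
x(I) = 2*I
3*x(t(2)) = 3*(2/2²) = 3*(2*(¼)) = 3*(½) = 3/2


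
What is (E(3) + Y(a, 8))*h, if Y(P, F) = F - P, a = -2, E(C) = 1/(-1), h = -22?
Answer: -198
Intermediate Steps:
E(C) = -1
(E(3) + Y(a, 8))*h = (-1 + (8 - 1*(-2)))*(-22) = (-1 + (8 + 2))*(-22) = (-1 + 10)*(-22) = 9*(-22) = -198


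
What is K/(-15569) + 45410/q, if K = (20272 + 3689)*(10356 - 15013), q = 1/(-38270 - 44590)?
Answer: -58580938123023/15569 ≈ -3.7627e+9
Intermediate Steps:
q = -1/82860 (q = 1/(-82860) = -1/82860 ≈ -1.2069e-5)
K = -111586377 (K = 23961*(-4657) = -111586377)
K/(-15569) + 45410/q = -111586377/(-15569) + 45410/(-1/82860) = -111586377*(-1/15569) + 45410*(-82860) = 111586377/15569 - 3762672600 = -58580938123023/15569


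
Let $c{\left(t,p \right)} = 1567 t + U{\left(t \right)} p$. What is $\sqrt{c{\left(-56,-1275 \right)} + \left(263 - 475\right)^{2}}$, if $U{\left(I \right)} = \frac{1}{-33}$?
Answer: $\frac{i \sqrt{5175093}}{11} \approx 206.81 i$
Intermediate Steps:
$U{\left(I \right)} = - \frac{1}{33}$
$c{\left(t,p \right)} = 1567 t - \frac{p}{33}$
$\sqrt{c{\left(-56,-1275 \right)} + \left(263 - 475\right)^{2}} = \sqrt{\left(1567 \left(-56\right) - - \frac{425}{11}\right) + \left(263 - 475\right)^{2}} = \sqrt{\left(-87752 + \frac{425}{11}\right) + \left(-212\right)^{2}} = \sqrt{- \frac{964847}{11} + 44944} = \sqrt{- \frac{470463}{11}} = \frac{i \sqrt{5175093}}{11}$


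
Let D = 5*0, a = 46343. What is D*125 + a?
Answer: 46343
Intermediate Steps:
D = 0
D*125 + a = 0*125 + 46343 = 0 + 46343 = 46343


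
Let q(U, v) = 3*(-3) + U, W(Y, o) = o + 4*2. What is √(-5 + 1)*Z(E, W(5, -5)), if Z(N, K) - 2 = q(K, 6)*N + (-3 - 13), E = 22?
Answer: -292*I ≈ -292.0*I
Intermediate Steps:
W(Y, o) = 8 + o (W(Y, o) = o + 8 = 8 + o)
q(U, v) = -9 + U
Z(N, K) = -14 + N*(-9 + K) (Z(N, K) = 2 + ((-9 + K)*N + (-3 - 13)) = 2 + (N*(-9 + K) - 16) = 2 + (-16 + N*(-9 + K)) = -14 + N*(-9 + K))
√(-5 + 1)*Z(E, W(5, -5)) = √(-5 + 1)*(-14 + 22*(-9 + (8 - 5))) = √(-4)*(-14 + 22*(-9 + 3)) = (2*I)*(-14 + 22*(-6)) = (2*I)*(-14 - 132) = (2*I)*(-146) = -292*I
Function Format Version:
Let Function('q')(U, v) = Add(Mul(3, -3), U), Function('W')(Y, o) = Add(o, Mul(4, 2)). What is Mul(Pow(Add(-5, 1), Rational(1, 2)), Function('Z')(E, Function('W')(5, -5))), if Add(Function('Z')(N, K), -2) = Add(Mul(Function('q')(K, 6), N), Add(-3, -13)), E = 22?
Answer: Mul(-292, I) ≈ Mul(-292.00, I)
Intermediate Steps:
Function('W')(Y, o) = Add(8, o) (Function('W')(Y, o) = Add(o, 8) = Add(8, o))
Function('q')(U, v) = Add(-9, U)
Function('Z')(N, K) = Add(-14, Mul(N, Add(-9, K))) (Function('Z')(N, K) = Add(2, Add(Mul(Add(-9, K), N), Add(-3, -13))) = Add(2, Add(Mul(N, Add(-9, K)), -16)) = Add(2, Add(-16, Mul(N, Add(-9, K)))) = Add(-14, Mul(N, Add(-9, K))))
Mul(Pow(Add(-5, 1), Rational(1, 2)), Function('Z')(E, Function('W')(5, -5))) = Mul(Pow(Add(-5, 1), Rational(1, 2)), Add(-14, Mul(22, Add(-9, Add(8, -5))))) = Mul(Pow(-4, Rational(1, 2)), Add(-14, Mul(22, Add(-9, 3)))) = Mul(Mul(2, I), Add(-14, Mul(22, -6))) = Mul(Mul(2, I), Add(-14, -132)) = Mul(Mul(2, I), -146) = Mul(-292, I)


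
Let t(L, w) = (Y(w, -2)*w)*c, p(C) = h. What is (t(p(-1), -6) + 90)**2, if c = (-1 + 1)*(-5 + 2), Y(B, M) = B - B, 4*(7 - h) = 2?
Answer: 8100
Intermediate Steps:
h = 13/2 (h = 7 - 1/4*2 = 7 - 1/2 = 13/2 ≈ 6.5000)
Y(B, M) = 0
c = 0 (c = 0*(-3) = 0)
p(C) = 13/2
t(L, w) = 0 (t(L, w) = (0*w)*0 = 0*0 = 0)
(t(p(-1), -6) + 90)**2 = (0 + 90)**2 = 90**2 = 8100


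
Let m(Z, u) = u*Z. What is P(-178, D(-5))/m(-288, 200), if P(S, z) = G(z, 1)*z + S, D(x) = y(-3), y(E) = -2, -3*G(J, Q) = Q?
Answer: 133/43200 ≈ 0.0030787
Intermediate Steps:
G(J, Q) = -Q/3
D(x) = -2
m(Z, u) = Z*u
P(S, z) = S - z/3 (P(S, z) = (-1/3*1)*z + S = -z/3 + S = S - z/3)
P(-178, D(-5))/m(-288, 200) = (-178 - 1/3*(-2))/((-288*200)) = (-178 + 2/3)/(-57600) = -532/3*(-1/57600) = 133/43200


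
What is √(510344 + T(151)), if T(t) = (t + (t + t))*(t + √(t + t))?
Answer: √(578747 + 453*√302) ≈ 765.91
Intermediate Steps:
T(t) = 3*t*(t + √2*√t) (T(t) = (t + 2*t)*(t + √(2*t)) = (3*t)*(t + √2*√t) = 3*t*(t + √2*√t))
√(510344 + T(151)) = √(510344 + (3*151² + 3*√2*151^(3/2))) = √(510344 + (3*22801 + 3*√2*(151*√151))) = √(510344 + (68403 + 453*√302)) = √(578747 + 453*√302)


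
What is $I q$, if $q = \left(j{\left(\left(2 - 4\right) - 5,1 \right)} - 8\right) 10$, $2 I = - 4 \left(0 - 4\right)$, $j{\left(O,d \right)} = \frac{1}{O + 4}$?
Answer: $- \frac{2000}{3} \approx -666.67$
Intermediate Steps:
$j{\left(O,d \right)} = \frac{1}{4 + O}$
$I = 8$ ($I = \frac{\left(-4\right) \left(0 - 4\right)}{2} = \frac{\left(-4\right) \left(-4\right)}{2} = \frac{1}{2} \cdot 16 = 8$)
$q = - \frac{250}{3}$ ($q = \left(\frac{1}{4 + \left(\left(2 - 4\right) - 5\right)} - 8\right) 10 = \left(\frac{1}{4 - 7} - 8\right) 10 = \left(\frac{1}{-3} - 8\right) 10 = \left(- \frac{1}{3} - 8\right) 10 = \left(- \frac{25}{3}\right) 10 = - \frac{250}{3} \approx -83.333$)
$I q = 8 \left(- \frac{250}{3}\right) = - \frac{2000}{3}$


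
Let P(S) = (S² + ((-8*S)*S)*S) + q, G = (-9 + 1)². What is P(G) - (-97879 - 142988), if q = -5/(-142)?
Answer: -263010833/142 ≈ -1.8522e+6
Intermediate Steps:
q = 5/142 (q = -5*(-1/142) = 5/142 ≈ 0.035211)
G = 64 (G = (-8)² = 64)
P(S) = 5/142 + S² - 8*S³ (P(S) = (S² + ((-8*S)*S)*S) + 5/142 = (S² + (-8*S²)*S) + 5/142 = (S² - 8*S³) + 5/142 = 5/142 + S² - 8*S³)
P(G) - (-97879 - 142988) = (5/142 + 64² - 8*64³) - (-97879 - 142988) = (5/142 + 4096 - 8*262144) - 1*(-240867) = (5/142 + 4096 - 2097152) + 240867 = -297213947/142 + 240867 = -263010833/142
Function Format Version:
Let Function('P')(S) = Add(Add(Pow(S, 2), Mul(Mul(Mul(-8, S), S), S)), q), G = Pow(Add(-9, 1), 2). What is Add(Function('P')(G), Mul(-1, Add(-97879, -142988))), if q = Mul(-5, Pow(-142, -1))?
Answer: Rational(-263010833, 142) ≈ -1.8522e+6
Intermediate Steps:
q = Rational(5, 142) (q = Mul(-5, Rational(-1, 142)) = Rational(5, 142) ≈ 0.035211)
G = 64 (G = Pow(-8, 2) = 64)
Function('P')(S) = Add(Rational(5, 142), Pow(S, 2), Mul(-8, Pow(S, 3))) (Function('P')(S) = Add(Add(Pow(S, 2), Mul(Mul(Mul(-8, S), S), S)), Rational(5, 142)) = Add(Add(Pow(S, 2), Mul(Mul(-8, Pow(S, 2)), S)), Rational(5, 142)) = Add(Add(Pow(S, 2), Mul(-8, Pow(S, 3))), Rational(5, 142)) = Add(Rational(5, 142), Pow(S, 2), Mul(-8, Pow(S, 3))))
Add(Function('P')(G), Mul(-1, Add(-97879, -142988))) = Add(Add(Rational(5, 142), Pow(64, 2), Mul(-8, Pow(64, 3))), Mul(-1, Add(-97879, -142988))) = Add(Add(Rational(5, 142), 4096, Mul(-8, 262144)), Mul(-1, -240867)) = Add(Add(Rational(5, 142), 4096, -2097152), 240867) = Add(Rational(-297213947, 142), 240867) = Rational(-263010833, 142)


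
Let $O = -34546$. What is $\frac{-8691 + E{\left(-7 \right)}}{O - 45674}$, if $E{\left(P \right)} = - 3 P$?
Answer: $\frac{289}{2674} \approx 0.10808$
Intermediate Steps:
$\frac{-8691 + E{\left(-7 \right)}}{O - 45674} = \frac{-8691 - -21}{-34546 - 45674} = \frac{-8691 + 21}{-80220} = \left(-8670\right) \left(- \frac{1}{80220}\right) = \frac{289}{2674}$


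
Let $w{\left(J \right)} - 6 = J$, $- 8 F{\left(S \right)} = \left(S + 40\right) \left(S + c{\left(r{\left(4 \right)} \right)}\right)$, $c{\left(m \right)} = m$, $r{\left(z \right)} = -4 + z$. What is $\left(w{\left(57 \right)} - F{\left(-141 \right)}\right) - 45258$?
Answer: $- \frac{347319}{8} \approx -43415.0$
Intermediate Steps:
$F{\left(S \right)} = - \frac{S \left(40 + S\right)}{8}$ ($F{\left(S \right)} = - \frac{\left(S + 40\right) \left(S + \left(-4 + 4\right)\right)}{8} = - \frac{\left(40 + S\right) \left(S + 0\right)}{8} = - \frac{\left(40 + S\right) S}{8} = - \frac{S \left(40 + S\right)}{8}$)
$w{\left(J \right)} = 6 + J$
$\left(w{\left(57 \right)} - F{\left(-141 \right)}\right) - 45258 = \left(\left(6 + 57\right) - \frac{1}{8} \left(-141\right) \left(-40 - -141\right)\right) - 45258 = \left(63 - \frac{1}{8} \left(-141\right) \left(-40 + 141\right)\right) - 45258 = \left(63 - \frac{1}{8} \left(-141\right) 101\right) - 45258 = \left(63 - - \frac{14241}{8}\right) - 45258 = \left(63 + \frac{14241}{8}\right) - 45258 = \frac{14745}{8} - 45258 = - \frac{347319}{8}$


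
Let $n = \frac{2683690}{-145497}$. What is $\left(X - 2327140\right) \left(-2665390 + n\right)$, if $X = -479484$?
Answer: $\frac{1088433857425012480}{145497} \approx 7.4808 \cdot 10^{12}$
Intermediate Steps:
$n = - \frac{2683690}{145497}$ ($n = 2683690 \left(- \frac{1}{145497}\right) = - \frac{2683690}{145497} \approx -18.445$)
$\left(X - 2327140\right) \left(-2665390 + n\right) = \left(-479484 - 2327140\right) \left(-2665390 - \frac{2683690}{145497}\right) = \left(-2806624\right) \left(- \frac{387808932520}{145497}\right) = \frac{1088433857425012480}{145497}$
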